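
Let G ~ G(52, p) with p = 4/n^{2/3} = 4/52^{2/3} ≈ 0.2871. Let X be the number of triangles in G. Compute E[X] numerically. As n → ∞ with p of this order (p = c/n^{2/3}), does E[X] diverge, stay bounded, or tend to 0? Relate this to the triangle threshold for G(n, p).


Number of potential triangles: C(52, 3) = 22100.
Each occurs with probability p³ ≈ (0.2871)³ ≈ 2.366864e-02.
By linearity: E[X] = C(52, 3)·p³ ≈ 22100 · 2.366864e-02 ≈ 523.0769.
Since α = 2/3 < 1, p = c/n^{2/3} ≫ 1/n is above the triangle threshold p ~ 1/n. Asymptotically E[X] ~ (c³/6)·n^{3(1−α)} = (4³/6)·n^{1} → ∞; triangles are abundant w.h.p.

E[X] ≈ 523.0769; in regime p = Θ(1/n^{2/3}) E[X] diverges (above the triangle threshold p ~ 1/n).


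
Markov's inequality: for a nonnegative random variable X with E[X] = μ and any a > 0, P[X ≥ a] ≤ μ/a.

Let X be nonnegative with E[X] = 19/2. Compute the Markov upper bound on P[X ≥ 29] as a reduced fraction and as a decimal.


μ = E[X] = 19/2, a = 29.
Markov: P[X ≥ 29] ≤ μ/a = (19/2)/29 = 19/58.
Numerically: ≈ 0.3276.
(Since a = 29 > μ = 9.5000, the bound 19/58 is < 1 and informative.)

P[X ≥ 29] ≤ 19/58 ≈ 0.3276.


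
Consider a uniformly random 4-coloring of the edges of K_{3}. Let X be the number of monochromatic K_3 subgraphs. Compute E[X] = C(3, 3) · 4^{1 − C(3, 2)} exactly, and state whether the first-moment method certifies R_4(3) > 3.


E[X] = C(3, 3) · 4^{1 − 3} = 1 · 4^{−2} = 1/16.
As a reduced fraction: E[X] = 1/16 ≈ 0.0625.
Is E[X] < 1? YES.
Since E[X] < 1, there exists a 4-coloring of K_{3} with no monochromatic K_3; hence R_4(3) > 3.

E[X] = 1/16 ≈ 0.0625; E[X] < 1, so R_4(3) > 3.


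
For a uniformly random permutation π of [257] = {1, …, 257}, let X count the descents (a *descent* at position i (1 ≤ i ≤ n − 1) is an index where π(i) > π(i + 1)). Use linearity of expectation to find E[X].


Write X = Σ X_I over i = 1, …, 256, with X_I the indicator of one descent.
There are 256 indicators.
For each fixed i, the pair (π(i), π(i+1)) is a uniformly random ordered pair of distinct values from {1, …, 257}; by symmetry P[π(i) > π(i+1)] = 1/2.
By linearity: E[X] = 256 · (1/2) = (257 − 1) · (1/2) = 128 ≈ 128.000000.

E[X] = 128 = 128.000000.


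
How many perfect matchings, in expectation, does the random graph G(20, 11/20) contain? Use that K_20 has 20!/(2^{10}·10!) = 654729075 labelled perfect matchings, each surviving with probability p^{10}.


K_20 has 20!/(2^{10}·10!) = 654729075 labelled perfect matchings.
For each such perfect matching H, let X_H = 1 if all 10 edges of H are present in G. Then P[X_H = 1] = p^{10} = (11/20)^{10} = 25937424601/10240000000000.
By linearity of expectation: E[X] = Σ_H E[X_H] = 654729075 · p^{10} = 654729075 · 25937424601/10240000000000 = 679279440675798963/409600000000.
Numerically: E[X] ≈ 1.6584e+06.

E[X] = 654729075 · (11/20)^{10} = 679279440675798963/409600000000 ≈ 1.6584e+06.


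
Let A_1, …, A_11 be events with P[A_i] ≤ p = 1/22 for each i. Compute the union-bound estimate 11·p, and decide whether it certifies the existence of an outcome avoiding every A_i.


Union bound: P[∪_{i=1}^{11} A_i] ≤ Σ_i P[A_i] ≤ 11·p = 11·(1/22) = 1/2.
Numerically: 1/2 ≈ 0.5000000.
Is 1/2 < 1? YES.
Since P[∪ A_i] ≤ 1/2 < 1, the complement has P[∩ A_i^c] ≥ 1 − 1/2 = 1/2 > 0, so some outcome avoids every A_i.

11·p = 1/2 ≈ 0.5000000; existence CERTIFIED by the union bound.


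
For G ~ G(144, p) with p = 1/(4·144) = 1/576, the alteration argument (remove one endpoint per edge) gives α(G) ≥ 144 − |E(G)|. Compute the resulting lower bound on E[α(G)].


E[|E(G)|] = C(144, 2)·p = 10296 · (1/576) = 143/8.
E[α(G)] ≥ n − E[|E(G)|] = 144 − 143/8 = 1009/8.
Numerically: ≈ 126.12500.
(This is only a lower bound; the true E[α(G)] may be larger.)

E[α(G)] ≥ 1009/8 ≈ 126.12500.


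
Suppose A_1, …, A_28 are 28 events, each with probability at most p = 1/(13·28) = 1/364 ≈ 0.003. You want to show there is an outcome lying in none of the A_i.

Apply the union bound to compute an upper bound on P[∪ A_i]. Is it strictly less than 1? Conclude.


Union bound: P[∪_{i=1}^{28} A_i] ≤ Σ_i P[A_i] ≤ 28·p = 28·(1/364) = 1/13.
Numerically: 1/13 ≈ 0.077.
Is 1/13 < 1? YES.
Since P[∪ A_i] ≤ 1/13 < 1, the complement has P[∩ A_i^c] ≥ 1 − 1/13 = 12/13 > 0, so some outcome avoids every A_i.

28·p = 1/13 ≈ 0.077; existence CERTIFIED by the union bound.


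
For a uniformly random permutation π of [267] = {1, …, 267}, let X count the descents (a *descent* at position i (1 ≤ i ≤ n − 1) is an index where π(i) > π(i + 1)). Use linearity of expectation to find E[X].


Write X = Σ X_I over i = 1, …, 266, with X_I the indicator of one descent.
There are 266 indicators.
For each fixed i, the pair (π(i), π(i+1)) is a uniformly random ordered pair of distinct values from {1, …, 267}; by symmetry P[π(i) > π(i+1)] = 1/2.
By linearity: E[X] = 266 · (1/2) = (267 − 1) · (1/2) = 133 ≈ 133.00000.

E[X] = 133 = 133.00000.


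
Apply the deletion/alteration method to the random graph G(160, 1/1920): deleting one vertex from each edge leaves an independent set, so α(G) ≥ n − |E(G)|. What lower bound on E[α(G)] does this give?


E[|E(G)|] = C(160, 2)·p = 12720 · (1/1920) = 53/8.
E[α(G)] ≥ n − E[|E(G)|] = 160 − 53/8 = 1227/8.
Numerically: ≈ 153.37500.
(This is only a lower bound; the true E[α(G)] may be larger.)

E[α(G)] ≥ 1227/8 ≈ 153.37500.


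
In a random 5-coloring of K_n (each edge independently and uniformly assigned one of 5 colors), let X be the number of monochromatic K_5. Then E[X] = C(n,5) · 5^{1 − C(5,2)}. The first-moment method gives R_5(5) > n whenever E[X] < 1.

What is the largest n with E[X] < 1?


We need C(n, 5) · 5^{1 − 10} < 1, i.e. C(n, 5) < 5^{10 − 1} = 1953125.
Check values of n near the boundary:
  n = 46: C(46, 5) = 1370754; 1370754 < 1953125? YES
  n = 47: C(47, 5) = 1533939; 1533939 < 1953125? YES
  n = 48: C(48, 5) = 1712304; 1712304 < 1953125? YES
  n = 49: C(49, 5) = 1906884; 1906884 < 1953125? YES
  n = 50: C(50, 5) = 2118760; 2118760 < 1953125? NO
The largest n with C(n, 5) < 1953125 is n = 49 (where E[X] = 1906884/1953125 ≈ 0.9763). Hence R_5(5) > 49, i.e. R_5(5) ≥ 50.

Largest n = 49; hence R_5(5) > 49.


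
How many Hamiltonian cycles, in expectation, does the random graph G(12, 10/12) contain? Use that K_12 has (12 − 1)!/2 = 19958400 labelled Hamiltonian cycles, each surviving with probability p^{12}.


K_12 has (12 − 1)!/2 = 19958400 labelled Hamiltonian cycles.
For each such Hamiltonian cycle H, let X_H = 1 if all 12 edges of H are present in G. Then P[X_H = 1] = p^{12} = (5/6)^{12} = 244140625/2176782336.
Summing the indicators: E[X] = Σ_H E[X_H] = 19958400 · p^{12} = 19958400 · 244140625/2176782336 = 469970703125/209952.
Numerically: E[X] ≈ 2.23847e+06.

E[X] = 19958400 · (5/6)^{12} = 469970703125/209952 ≈ 2.23847e+06.


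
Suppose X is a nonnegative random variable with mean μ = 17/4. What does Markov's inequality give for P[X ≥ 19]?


μ = E[X] = 17/4, a = 19.
Markov: P[X ≥ 19] ≤ μ/a = (17/4)/19 = 17/76.
Numerically: ≈ 0.2237.
(Since a = 19 > μ = 4.2500, the bound 17/76 is < 1 and informative.)

P[X ≥ 19] ≤ 17/76 ≈ 0.2237.


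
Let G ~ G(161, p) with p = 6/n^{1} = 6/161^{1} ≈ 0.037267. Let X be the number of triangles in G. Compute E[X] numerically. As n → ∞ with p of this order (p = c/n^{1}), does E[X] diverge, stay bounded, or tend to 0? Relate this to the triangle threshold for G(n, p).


Number of potential triangles: C(161, 3) = 682640.
Each occurs with probability p³ ≈ (0.037267)³ ≈ 5.1757838e-05.
By linearity: E[X] = C(161, 3)·p³ ≈ 682640 · 5.1757838e-05 ≈ 35.33197.
Here α = 1, so p = 6/n is exactly at the triangle threshold p ~ 1/n. Asymptotically E[X] → c³/6 = 6³/6 = 36 ≈ 36.00000, a bounded constant. In this regime the triangle count is asymptotically Poisson(c³/6).

E[X] ≈ 35.33197; in regime p = Θ(1/n^{1}) E[X] stays bounded (at the triangle threshold p ~ 1/n).


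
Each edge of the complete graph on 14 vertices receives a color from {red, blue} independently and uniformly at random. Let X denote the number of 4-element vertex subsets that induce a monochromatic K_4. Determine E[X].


Let X = Σ_S X_S over the C(14, 4) = 1001 subsets S of size 4, where X_S = 1 if the K_4 on S is monochromatic.
For a fixed S, the K_4 on S has C(4, 2) = 6 edges. P[all 6 edges red] = (1/2)^6, and likewise for blue, so P[monochromatic] = 2·(1/2)^6 = 2^{1 − 6} = 1/32.
By linearity: E[X] = C(14, 4) · 2^{1 − 6} = 1001 · 1/32 = 1001/32.
Numerically: E[X] ≈ 31.281250.

E[X] = C(14,4)·2^(1−C(4,2)) = 1001/32 ≈ 31.281250.


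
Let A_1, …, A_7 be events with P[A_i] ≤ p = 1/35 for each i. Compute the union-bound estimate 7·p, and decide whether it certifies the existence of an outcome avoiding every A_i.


Union bound: P[∪_{i=1}^{7} A_i] ≤ Σ_i P[A_i] ≤ 7·p = 7·(1/35) = 1/5.
Numerically: 1/5 ≈ 0.2000000.
Is 1/5 < 1? YES.
Since P[∪ A_i] ≤ 1/5 < 1, the complement has P[∩ A_i^c] ≥ 1 − 1/5 = 4/5 > 0, so some outcome avoids every A_i.

7·p = 1/5 ≈ 0.2000000; existence CERTIFIED by the union bound.


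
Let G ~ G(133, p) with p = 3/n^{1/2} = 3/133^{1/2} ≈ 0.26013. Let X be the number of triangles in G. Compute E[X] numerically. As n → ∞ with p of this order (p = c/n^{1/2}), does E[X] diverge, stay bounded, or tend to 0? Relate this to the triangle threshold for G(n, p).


Number of potential triangles: C(133, 3) = 383306.
Each occurs with probability p³ ≈ (0.26013)³ ≈ 1.7602984e-02.
By linearity: E[X] = C(133, 3)·p³ ≈ 383306 · 1.7602984e-02 ≈ 6747.32952.
Since α = 1/2 < 1, p = c/n^{1/2} ≫ 1/n is above the triangle threshold p ~ 1/n. Asymptotically E[X] ~ (c³/6)·n^{3(1−α)} = (3³/6)·n^{1.5} → ∞; triangles are abundant w.h.p.

E[X] ≈ 6747.32952; in regime p = Θ(1/n^{1/2}) E[X] diverges (above the triangle threshold p ~ 1/n).


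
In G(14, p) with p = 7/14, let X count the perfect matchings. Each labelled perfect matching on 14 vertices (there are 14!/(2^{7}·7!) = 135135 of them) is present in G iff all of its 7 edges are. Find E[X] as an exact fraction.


K_14 has 14!/(2^{7}·7!) = 135135 labelled perfect matchings.
For each such perfect matching H, let X_H = 1 if all 7 edges of H are present in G. Then P[X_H = 1] = p^{7} = (1/2)^{7} = 1/128.
By linearity of expectation: E[X] = Σ_H E[X_H] = 135135 · p^{7} = 135135 · 1/128 = 135135/128.
Numerically: E[X] ≈ 1055.7.

E[X] = 135135 · (1/2)^{7} = 135135/128 ≈ 1055.7.


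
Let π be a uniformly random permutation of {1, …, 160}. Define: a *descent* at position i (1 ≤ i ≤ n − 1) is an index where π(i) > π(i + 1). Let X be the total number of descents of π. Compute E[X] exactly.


Write X = Σ X_I over i = 1, …, 159, with X_I the indicator of one descent.
There are 159 indicators.
For each fixed i, the pair (π(i), π(i+1)) is a uniformly random ordered pair of distinct values from {1, …, 160}; by symmetry P[π(i) > π(i+1)] = 1/2.
By linearity: E[X] = 159 · (1/2) = (160 − 1) · (1/2) = 159/2 ≈ 79.5000.

E[X] = 159/2 = 79.5000.


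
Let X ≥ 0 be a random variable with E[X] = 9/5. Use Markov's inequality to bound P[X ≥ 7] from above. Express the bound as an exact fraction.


μ = E[X] = 9/5, a = 7.
Markov: P[X ≥ 7] ≤ μ/a = (9/5)/7 = 9/35.
Numerically: ≈ 0.257.
(Since a = 7 > μ = 1.800, the bound 9/35 is < 1 and informative.)

P[X ≥ 7] ≤ 9/35 ≈ 0.257.


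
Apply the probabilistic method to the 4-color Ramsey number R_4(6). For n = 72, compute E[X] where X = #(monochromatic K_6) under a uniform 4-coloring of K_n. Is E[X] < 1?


E[X] = C(72, 6) · 4^{1 − 15} = 156238908 · 4^{−14} = 156238908/268435456.
As a reduced fraction: E[X] = 39059727/67108864 ≈ 0.58204.
Is E[X] < 1? YES.
Since E[X] < 1, there exists a 4-coloring of K_{72} with no monochromatic K_6; hence R_4(6) > 72.

E[X] = 39059727/67108864 ≈ 0.58204; E[X] < 1, so R_4(6) > 72.


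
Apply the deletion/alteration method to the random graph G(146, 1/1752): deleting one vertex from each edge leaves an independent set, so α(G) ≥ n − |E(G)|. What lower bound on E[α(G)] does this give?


E[|E(G)|] = C(146, 2)·p = 10585 · (1/1752) = 145/24.
E[α(G)] ≥ n − E[|E(G)|] = 146 − 145/24 = 3359/24.
Numerically: ≈ 139.95833.
(This is only a lower bound; the true E[α(G)] may be larger.)

E[α(G)] ≥ 3359/24 ≈ 139.95833.


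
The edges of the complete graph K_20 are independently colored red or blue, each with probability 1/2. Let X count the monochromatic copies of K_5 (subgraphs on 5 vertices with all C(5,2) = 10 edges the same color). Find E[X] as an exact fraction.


Let X = Σ_S X_S over the C(20, 5) = 15504 subsets S of size 5, where X_S = 1 if the K_5 on S is monochromatic.
For a fixed S, the K_5 on S has C(5, 2) = 10 edges. P[all 10 edges red] = (1/2)^10, and likewise for blue, so P[monochromatic] = 2·(1/2)^10 = 2^{1 − 10} = 1/512.
By linearity: E[X] = C(20, 5) · 2^{1 − 10} = 15504 · 1/512 = 969/32.
Numerically: E[X] ≈ 30.28125.

E[X] = C(20,5)·2^(1−C(5,2)) = 969/32 ≈ 30.28125.


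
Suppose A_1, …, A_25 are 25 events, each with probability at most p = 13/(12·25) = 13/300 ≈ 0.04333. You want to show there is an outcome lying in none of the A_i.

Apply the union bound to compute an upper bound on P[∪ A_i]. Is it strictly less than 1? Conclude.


Union bound: P[∪_{i=1}^{25} A_i] ≤ Σ_i P[A_i] ≤ 25·p = 25·(13/300) = 13/12.
Numerically: 13/12 ≈ 1.08333.
Is 13/12 < 1? NO.
Since the bound 13/12 is ≥ 1, the union bound is uninformative here; it does NOT by itself certify existence.

25·p = 13/12 ≈ 1.08333; existence NOT certified by the union bound.


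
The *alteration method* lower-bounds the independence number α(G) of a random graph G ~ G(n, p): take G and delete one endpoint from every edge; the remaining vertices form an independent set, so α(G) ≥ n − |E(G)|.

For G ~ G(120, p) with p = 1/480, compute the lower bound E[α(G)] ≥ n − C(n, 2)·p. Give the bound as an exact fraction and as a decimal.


E[|E(G)|] = C(120, 2)·p = 7140 · (1/480) = 119/8.
E[α(G)] ≥ n − E[|E(G)|] = 120 − 119/8 = 841/8.
Numerically: ≈ 105.1250.
(This is only a lower bound; the true E[α(G)] may be larger.)

E[α(G)] ≥ 841/8 ≈ 105.1250.


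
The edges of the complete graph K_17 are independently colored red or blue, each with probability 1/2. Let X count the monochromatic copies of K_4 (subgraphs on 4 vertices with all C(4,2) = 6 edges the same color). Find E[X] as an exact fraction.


Let X = Σ_S X_S over the C(17, 4) = 2380 subsets S of size 4, where X_S = 1 if the K_4 on S is monochromatic.
For a fixed S, the K_4 on S has C(4, 2) = 6 edges. P[all 6 edges red] = (1/2)^6, and likewise for blue, so P[monochromatic] = 2·(1/2)^6 = 2^{1 − 6} = 1/32.
By linearity of expectation: E[X] = C(17, 4) · 2^{1 − 6} = 2380 · 1/32 = 595/8.
Numerically: E[X] ≈ 74.37500.

E[X] = C(17,4)·2^(1−C(4,2)) = 595/8 ≈ 74.37500.


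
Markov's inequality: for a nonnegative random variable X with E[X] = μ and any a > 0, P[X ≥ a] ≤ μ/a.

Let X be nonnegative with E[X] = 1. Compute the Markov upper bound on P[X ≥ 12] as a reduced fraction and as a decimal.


μ = E[X] = 1, a = 12.
Markov: P[X ≥ 12] ≤ μ/a = (1)/12 = 1/12.
Numerically: ≈ 0.0833.
(Since a = 12 > μ = 1.0000, the bound 1/12 is < 1 and informative.)

P[X ≥ 12] ≤ 1/12 ≈ 0.0833.


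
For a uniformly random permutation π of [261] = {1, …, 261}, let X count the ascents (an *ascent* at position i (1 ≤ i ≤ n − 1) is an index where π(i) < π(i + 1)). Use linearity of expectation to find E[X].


Write X = Σ X_I over i = 1, …, 260, with X_I the indicator of one ascent.
There are 260 indicators.
For each fixed i, the pair (π(i), π(i+1)) is a uniformly random ordered pair of distinct values from {1, …, 261}; by symmetry P[π(i) < π(i+1)] = 1/2.
By linearity: E[X] = 260 · (1/2) = (261 − 1) · (1/2) = 130 ≈ 130.000000.

E[X] = 130 = 130.000000.


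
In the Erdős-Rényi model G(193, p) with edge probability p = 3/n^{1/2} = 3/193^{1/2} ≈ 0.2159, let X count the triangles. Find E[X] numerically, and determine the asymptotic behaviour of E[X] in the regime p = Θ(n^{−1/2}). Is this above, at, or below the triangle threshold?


Number of potential triangles: C(193, 3) = 1179616.
Each occurs with probability p³ ≈ (0.2159)³ ≈ 1.006996e-02.
By linearity: E[X] = C(193, 3)·p³ ≈ 1179616 · 1.006996e-02 ≈ 11878.6874.
Since α = 1/2 < 1, p = c/n^{1/2} ≫ 1/n is above the triangle threshold p ~ 1/n. Asymptotically E[X] ~ (c³/6)·n^{3(1−α)} = (3³/6)·n^{1.5} → ∞; triangles are abundant w.h.p.

E[X] ≈ 11878.6874; in regime p = Θ(1/n^{1/2}) E[X] diverges (above the triangle threshold p ~ 1/n).


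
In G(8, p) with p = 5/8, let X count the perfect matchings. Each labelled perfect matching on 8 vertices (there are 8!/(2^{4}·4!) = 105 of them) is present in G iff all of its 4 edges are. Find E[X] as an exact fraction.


K_8 has 8!/(2^{4}·4!) = 105 labelled perfect matchings.
For each such perfect matching H, let X_H = 1 if all 4 edges of H are present in G. Then P[X_H = 1] = p^{4} = (5/8)^{4} = 625/4096.
Summing the indicators: E[X] = Σ_H E[X_H] = 105 · p^{4} = 105 · 625/4096 = 65625/4096.
Numerically: E[X] ≈ 16.02.

E[X] = 105 · (5/8)^{4} = 65625/4096 ≈ 16.02.


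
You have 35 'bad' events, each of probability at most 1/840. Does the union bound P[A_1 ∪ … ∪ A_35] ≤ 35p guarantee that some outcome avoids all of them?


Union bound: P[∪_{i=1}^{35} A_i] ≤ Σ_i P[A_i] ≤ 35·p = 35·(1/840) = 1/24.
Numerically: 1/24 ≈ 0.041667.
Is 1/24 < 1? YES.
Since P[∪ A_i] ≤ 1/24 < 1, the complement has P[∩ A_i^c] ≥ 1 − 1/24 = 23/24 > 0, so some outcome avoids every A_i.

35·p = 1/24 ≈ 0.041667; existence CERTIFIED by the union bound.


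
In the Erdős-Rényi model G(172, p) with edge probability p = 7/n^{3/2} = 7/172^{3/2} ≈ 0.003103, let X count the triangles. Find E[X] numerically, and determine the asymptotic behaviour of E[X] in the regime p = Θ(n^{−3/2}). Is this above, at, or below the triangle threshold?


Number of potential triangles: C(172, 3) = 833340.
Each occurs with probability p³ ≈ (0.003103)³ ≈ 2.988244e-08.
By linearity: E[X] = C(172, 3)·p³ ≈ 833340 · 2.988244e-08 ≈ 0.0249.
Since α = 3/2 > 1, p = c/n^{3/2} = o(1/n) is below the triangle threshold p ~ 1/n. Asymptotically E[X] ~ (c³/6)·n^{3(1−α)} = (7³/6)·n^{-1.5} → 0, so by Markov's inequality G has no triangles w.h.p.

E[X] ≈ 0.0249; in regime p = Θ(1/n^{3/2}) E[X] tends to 0 (below the triangle threshold p ~ 1/n).


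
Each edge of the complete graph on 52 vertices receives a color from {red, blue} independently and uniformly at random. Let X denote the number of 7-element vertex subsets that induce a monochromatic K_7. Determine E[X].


Let X = Σ_S X_S over the C(52, 7) = 133784560 subsets S of size 7, where X_S = 1 if the K_7 on S is monochromatic.
For a fixed S, the K_7 on S has C(7, 2) = 21 edges. P[all 21 edges red] = (1/2)^21, and likewise for blue, so P[monochromatic] = 2·(1/2)^21 = 2^{1 − 21} = 1/1048576.
By linearity of expectation: E[X] = C(52, 7) · 2^{1 − 21} = 133784560 · 1/1048576 = 8361535/65536.
Numerically: E[X] ≈ 127.586899.

E[X] = C(52,7)·2^(1−C(7,2)) = 8361535/65536 ≈ 127.586899.


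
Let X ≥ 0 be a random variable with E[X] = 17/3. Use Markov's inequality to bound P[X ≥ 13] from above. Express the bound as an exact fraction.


μ = E[X] = 17/3, a = 13.
Markov: P[X ≥ 13] ≤ μ/a = (17/3)/13 = 17/39.
Numerically: ≈ 0.435897.
(Since a = 13 > μ = 5.666667, the bound 17/39 is < 1 and informative.)

P[X ≥ 13] ≤ 17/39 ≈ 0.435897.


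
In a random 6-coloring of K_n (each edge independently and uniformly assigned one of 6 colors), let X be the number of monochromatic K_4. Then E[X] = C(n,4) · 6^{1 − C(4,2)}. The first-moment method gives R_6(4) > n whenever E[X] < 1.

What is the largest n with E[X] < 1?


We need C(n, 4) · 6^{1 − 6} < 1, i.e. C(n, 4) < 6^{6 − 1} = 7776.
Check values of n near the boundary:
  n = 21: C(21, 4) = 5985; 5985 < 7776? YES
  n = 22: C(22, 4) = 7315; 7315 < 7776? YES
  n = 23: C(23, 4) = 8855; 8855 < 7776? NO
The largest n with C(n, 4) < 7776 is n = 22 (where E[X] = 7315/7776 ≈ 0.94072). Hence R_6(4) > 22, i.e. R_6(4) ≥ 23.

Largest n = 22; hence R_6(4) > 22.


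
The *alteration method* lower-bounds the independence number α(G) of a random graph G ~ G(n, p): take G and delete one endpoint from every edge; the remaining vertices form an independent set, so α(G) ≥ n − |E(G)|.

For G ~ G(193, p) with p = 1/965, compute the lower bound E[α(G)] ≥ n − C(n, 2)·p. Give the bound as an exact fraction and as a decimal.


E[|E(G)|] = C(193, 2)·p = 18528 · (1/965) = 96/5.
E[α(G)] ≥ n − E[|E(G)|] = 193 − 96/5 = 869/5.
Numerically: ≈ 173.800.
(This is only a lower bound; the true E[α(G)] may be larger.)

E[α(G)] ≥ 869/5 ≈ 173.800.


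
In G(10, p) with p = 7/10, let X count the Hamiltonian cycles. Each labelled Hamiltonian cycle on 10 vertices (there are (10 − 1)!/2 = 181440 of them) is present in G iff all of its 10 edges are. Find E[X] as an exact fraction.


K_10 has (10 − 1)!/2 = 181440 labelled Hamiltonian cycles.
For each such Hamiltonian cycle H, let X_H = 1 if all 10 edges of H are present in G. Then P[X_H = 1] = p^{10} = (7/10)^{10} = 282475249/10000000000.
Summing the indicators: E[X] = Σ_H E[X_H] = 181440 · p^{10} = 181440 · 282475249/10000000000 = 160163466183/31250000.
Numerically: E[X] ≈ 5125.23.

E[X] = 181440 · (7/10)^{10} = 160163466183/31250000 ≈ 5125.23.


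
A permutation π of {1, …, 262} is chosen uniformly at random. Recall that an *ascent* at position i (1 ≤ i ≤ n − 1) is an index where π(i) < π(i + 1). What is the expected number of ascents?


Write X = Σ X_I over i = 1, …, 261, with X_I the indicator of one ascent.
There are 261 indicators.
For each fixed i, the pair (π(i), π(i+1)) is a uniformly random ordered pair of distinct values from {1, …, 262}; by symmetry P[π(i) < π(i+1)] = 1/2.
By linearity: E[X] = 261 · (1/2) = (262 − 1) · (1/2) = 261/2 ≈ 130.5000.

E[X] = 261/2 = 130.5000.


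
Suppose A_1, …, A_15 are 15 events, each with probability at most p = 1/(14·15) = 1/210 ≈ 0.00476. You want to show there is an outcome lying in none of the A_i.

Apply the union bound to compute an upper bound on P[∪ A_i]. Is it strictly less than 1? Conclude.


Union bound: P[∪_{i=1}^{15} A_i] ≤ Σ_i P[A_i] ≤ 15·p = 15·(1/210) = 1/14.
Numerically: 1/14 ≈ 0.07143.
Is 1/14 < 1? YES.
Since P[∪ A_i] ≤ 1/14 < 1, the complement has P[∩ A_i^c] ≥ 1 − 1/14 = 13/14 > 0, so some outcome avoids every A_i.

15·p = 1/14 ≈ 0.07143; existence CERTIFIED by the union bound.


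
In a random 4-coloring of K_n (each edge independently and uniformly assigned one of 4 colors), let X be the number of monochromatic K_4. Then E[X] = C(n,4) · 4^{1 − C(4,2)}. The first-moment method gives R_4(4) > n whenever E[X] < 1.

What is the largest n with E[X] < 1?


We need C(n, 4) · 4^{1 − 6} < 1, i.e. C(n, 4) < 4^{6 − 1} = 1024.
Check values of n near the boundary:
  n = 12: C(12, 4) = 495; 495 < 1024? YES
  n = 13: C(13, 4) = 715; 715 < 1024? YES
  n = 14: C(14, 4) = 1001; 1001 < 1024? YES
  n = 15: C(15, 4) = 1365; 1365 < 1024? NO
The largest n with C(n, 4) < 1024 is n = 14 (where E[X] = 1001/1024 ≈ 0.978). Hence R_4(4) > 14, i.e. R_4(4) ≥ 15.

Largest n = 14; hence R_4(4) > 14.


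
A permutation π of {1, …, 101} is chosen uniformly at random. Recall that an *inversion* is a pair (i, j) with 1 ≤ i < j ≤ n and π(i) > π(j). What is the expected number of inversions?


Write X = Σ X_I over the C(101, 2) = 5050 pairs i < j, with X_I the indicator of one inversion.
There are 5050 indicators.
For each fixed pair i < j, the values π(i) and π(j) are two distinct elements of {1, …, 101} in uniformly random order; by symmetry P[π(i) > π(j)] = 1/2.
By linearity: E[X] = 5050 · (1/2) = C(101, 2) · (1/2) = 5050/2 = 2525 ≈ 2525.000.

E[X] = 2525 = 2525.000.


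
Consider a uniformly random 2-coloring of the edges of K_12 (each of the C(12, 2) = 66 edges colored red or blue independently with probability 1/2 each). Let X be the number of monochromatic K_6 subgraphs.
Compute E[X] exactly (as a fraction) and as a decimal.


Let X = Σ_S X_S over the C(12, 6) = 924 subsets S of size 6, where X_S = 1 if the K_6 on S is monochromatic.
For a fixed S, the K_6 on S has C(6, 2) = 15 edges. P[all 15 edges red] = (1/2)^15, and likewise for blue, so P[monochromatic] = 2·(1/2)^15 = 2^{1 − 15} = 1/16384.
By linearity of expectation: E[X] = C(12, 6) · 2^{1 − 15} = 924 · 1/16384 = 231/4096.
Numerically: E[X] ≈ 0.0564.

E[X] = C(12,6)·2^(1−C(6,2)) = 231/4096 ≈ 0.0564.


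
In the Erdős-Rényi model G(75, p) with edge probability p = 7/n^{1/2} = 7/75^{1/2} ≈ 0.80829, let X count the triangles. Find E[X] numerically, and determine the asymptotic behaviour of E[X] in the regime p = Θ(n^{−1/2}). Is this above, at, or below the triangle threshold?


Number of potential triangles: C(75, 3) = 67525.
Each occurs with probability p³ ≈ (0.80829)³ ≈ 5.2808305e-01.
By linearity: E[X] = C(75, 3)·p³ ≈ 67525 · 5.2808305e-01 ≈ 35658.80770.
Since α = 1/2 < 1, p = c/n^{1/2} ≫ 1/n is above the triangle threshold p ~ 1/n. Asymptotically E[X] ~ (c³/6)·n^{3(1−α)} = (7³/6)·n^{1.5} → ∞; triangles are abundant w.h.p.

E[X] ≈ 35658.80770; in regime p = Θ(1/n^{1/2}) E[X] diverges (above the triangle threshold p ~ 1/n).


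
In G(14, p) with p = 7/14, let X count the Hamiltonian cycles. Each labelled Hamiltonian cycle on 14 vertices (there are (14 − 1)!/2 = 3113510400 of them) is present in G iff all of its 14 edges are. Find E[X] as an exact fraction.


K_14 has (14 − 1)!/2 = 3113510400 labelled Hamiltonian cycles.
For each such Hamiltonian cycle H, let X_H = 1 if all 14 edges of H are present in G. Then P[X_H = 1] = p^{14} = (1/2)^{14} = 1/16384.
Summing the indicators: E[X] = Σ_H E[X_H] = 3113510400 · p^{14} = 3113510400 · 1/16384 = 6081075/32.
Numerically: E[X] ≈ 1.9e+05.

E[X] = 3113510400 · (1/2)^{14} = 6081075/32 ≈ 1.9e+05.


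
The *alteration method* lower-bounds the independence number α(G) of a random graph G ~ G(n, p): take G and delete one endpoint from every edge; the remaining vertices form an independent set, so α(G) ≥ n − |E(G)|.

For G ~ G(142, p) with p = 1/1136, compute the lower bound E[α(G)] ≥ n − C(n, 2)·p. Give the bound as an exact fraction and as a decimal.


E[|E(G)|] = C(142, 2)·p = 10011 · (1/1136) = 141/16.
E[α(G)] ≥ n − E[|E(G)|] = 142 − 141/16 = 2131/16.
Numerically: ≈ 133.1875.
(This is only a lower bound; the true E[α(G)] may be larger.)

E[α(G)] ≥ 2131/16 ≈ 133.1875.


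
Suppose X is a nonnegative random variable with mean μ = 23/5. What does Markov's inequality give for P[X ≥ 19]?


μ = E[X] = 23/5, a = 19.
Markov: P[X ≥ 19] ≤ μ/a = (23/5)/19 = 23/95.
Numerically: ≈ 0.24211.
(Since a = 19 > μ = 4.60000, the bound 23/95 is < 1 and informative.)

P[X ≥ 19] ≤ 23/95 ≈ 0.24211.


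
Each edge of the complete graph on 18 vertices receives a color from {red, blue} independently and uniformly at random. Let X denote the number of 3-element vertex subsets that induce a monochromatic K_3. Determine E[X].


Let X = Σ_S X_S over the C(18, 3) = 816 subsets S of size 3, where X_S = 1 if the K_3 on S is monochromatic.
For a fixed S, the K_3 on S has C(3, 2) = 3 edges. P[all 3 edges red] = (1/2)^3, and likewise for blue, so P[monochromatic] = 2·(1/2)^3 = 2^{1 − 3} = 1/4.
Summing: E[X] = C(18, 3) · 2^{1 − 3} = 816 · 1/4 = 204.
Numerically: E[X] ≈ 204.00000.

E[X] = C(18,3)·2^(1−C(3,2)) = 204 ≈ 204.00000.


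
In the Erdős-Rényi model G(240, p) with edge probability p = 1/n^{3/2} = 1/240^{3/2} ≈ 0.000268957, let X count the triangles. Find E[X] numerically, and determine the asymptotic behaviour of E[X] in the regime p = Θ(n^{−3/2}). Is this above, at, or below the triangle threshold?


Number of potential triangles: C(240, 3) = 2275280.
Each occurs with probability p³ ≈ (0.000268957)³ ≈ 1.94558143e-11.
By linearity: E[X] = C(240, 3)·p³ ≈ 2275280 · 1.94558143e-11 ≈ 0.000044.
Since α = 3/2 > 1, p = c/n^{3/2} = o(1/n) is below the triangle threshold p ~ 1/n. Asymptotically E[X] ~ (c³/6)·n^{3(1−α)} = (1³/6)·n^{-1.5} → 0, so by Markov's inequality G has no triangles w.h.p.

E[X] ≈ 0.000044; in regime p = Θ(1/n^{3/2}) E[X] tends to 0 (below the triangle threshold p ~ 1/n).


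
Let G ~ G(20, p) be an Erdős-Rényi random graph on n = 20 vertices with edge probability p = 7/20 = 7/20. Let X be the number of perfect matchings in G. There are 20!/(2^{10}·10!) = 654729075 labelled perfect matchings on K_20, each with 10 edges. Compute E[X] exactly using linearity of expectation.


K_20 has 20!/(2^{10}·10!) = 654729075 labelled perfect matchings.
For each such perfect matching H, let X_H = 1 if all 10 edges of H are present in G. Then P[X_H = 1] = p^{10} = (7/20)^{10} = 282475249/10240000000000.
By linearity: E[X] = Σ_H E[X_H] = 654729075 · p^{10} = 654729075 · 282475249/10240000000000 = 7397790339526587/409600000000.
Numerically: E[X] ≈ 1.806e+04.

E[X] = 654729075 · (7/20)^{10} = 7397790339526587/409600000000 ≈ 1.806e+04.


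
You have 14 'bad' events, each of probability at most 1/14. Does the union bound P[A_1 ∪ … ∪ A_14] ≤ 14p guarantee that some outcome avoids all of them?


Union bound: P[∪_{i=1}^{14} A_i] ≤ Σ_i P[A_i] ≤ 14·p = 14·(1/14) = 1.
Numerically: 1 ≈ 1.000000.
Is 1 < 1? NO.
Since the bound 1 is ≥ 1, the union bound is uninformative here; it does NOT by itself certify existence.

14·p = 1 ≈ 1.000000; existence NOT certified by the union bound.


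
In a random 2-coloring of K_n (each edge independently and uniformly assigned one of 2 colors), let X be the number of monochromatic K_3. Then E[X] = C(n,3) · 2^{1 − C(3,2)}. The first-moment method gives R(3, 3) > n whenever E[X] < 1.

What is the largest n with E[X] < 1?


We need C(n, 3) · 2^{1 − 3} < 1, i.e. C(n, 3) < 2^{3 − 1} = 4.
Check values of n near the boundary:
  n = 3: C(3, 3) = 1; 1 < 4? YES
  n = 4: C(4, 3) = 4; 4 < 4? NO
  n = 5: C(5, 3) = 10; 10 < 4? NO
The largest n with C(n, 3) < 4 is n = 3 (where E[X] = 1/4 ≈ 0.250). Hence R(3, 3) > 3, i.e. R(3, 3) ≥ 4.

Largest n = 3; hence R(3, 3) > 3.


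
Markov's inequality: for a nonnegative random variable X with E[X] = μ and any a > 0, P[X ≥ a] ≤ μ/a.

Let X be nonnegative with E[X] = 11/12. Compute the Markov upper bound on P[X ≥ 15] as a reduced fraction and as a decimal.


μ = E[X] = 11/12, a = 15.
Markov: P[X ≥ 15] ≤ μ/a = (11/12)/15 = 11/180.
Numerically: ≈ 0.061.
(Since a = 15 > μ = 0.917, the bound 11/180 is < 1 and informative.)

P[X ≥ 15] ≤ 11/180 ≈ 0.061.


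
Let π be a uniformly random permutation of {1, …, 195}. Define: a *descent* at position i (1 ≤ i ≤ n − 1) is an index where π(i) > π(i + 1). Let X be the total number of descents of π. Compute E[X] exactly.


Write X = Σ X_I over i = 1, …, 194, with X_I the indicator of one descent.
There are 194 indicators.
For each fixed i, the pair (π(i), π(i+1)) is a uniformly random ordered pair of distinct values from {1, …, 195}; by symmetry P[π(i) > π(i+1)] = 1/2.
By linearity: E[X] = 194 · (1/2) = (195 − 1) · (1/2) = 97 ≈ 97.00000.

E[X] = 97 = 97.00000.


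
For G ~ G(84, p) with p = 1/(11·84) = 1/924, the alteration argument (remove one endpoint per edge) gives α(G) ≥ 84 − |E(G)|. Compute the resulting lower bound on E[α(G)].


E[|E(G)|] = C(84, 2)·p = 3486 · (1/924) = 83/22.
E[α(G)] ≥ n − E[|E(G)|] = 84 − 83/22 = 1765/22.
Numerically: ≈ 80.227273.
(This is only a lower bound; the true E[α(G)] may be larger.)

E[α(G)] ≥ 1765/22 ≈ 80.227273.


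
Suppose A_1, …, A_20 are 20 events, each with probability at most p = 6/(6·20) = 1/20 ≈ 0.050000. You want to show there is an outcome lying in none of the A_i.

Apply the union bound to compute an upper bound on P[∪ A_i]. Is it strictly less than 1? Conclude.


Union bound: P[∪_{i=1}^{20} A_i] ≤ Σ_i P[A_i] ≤ 20·p = 20·(1/20) = 1.
Numerically: 1 ≈ 1.000000.
Is 1 < 1? NO.
Since the bound 1 is ≥ 1, the union bound is uninformative here; it does NOT by itself certify existence.

20·p = 1 ≈ 1.000000; existence NOT certified by the union bound.


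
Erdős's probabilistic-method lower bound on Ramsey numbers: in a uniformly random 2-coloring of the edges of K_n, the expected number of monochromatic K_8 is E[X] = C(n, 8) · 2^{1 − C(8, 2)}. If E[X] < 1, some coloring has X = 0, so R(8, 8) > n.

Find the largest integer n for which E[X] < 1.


We need C(n, 8) · 2^{1 − 28} < 1, i.e. C(n, 8) < 2^{28 − 1} = 134217728.
Check values of n near the boundary:
  n = 38: C(38, 8) = 48903492; 48903492 < 134217728? YES
  n = 39: C(39, 8) = 61523748; 61523748 < 134217728? YES
  n = 40: C(40, 8) = 76904685; 76904685 < 134217728? YES
  n = 41: C(41, 8) = 95548245; 95548245 < 134217728? YES
  n = 42: C(42, 8) = 118030185; 118030185 < 134217728? YES
  n = 43: C(43, 8) = 145008513; 145008513 < 134217728? NO
  n = 44: C(44, 8) = 177232627; 177232627 < 134217728? NO
The largest n with C(n, 8) < 134217728 is n = 42 (where E[X] = 118030185/134217728 ≈ 0.8794). Hence R(8, 8) > 42, i.e. R(8, 8) ≥ 43.

Largest n = 42; hence R(8, 8) > 42.


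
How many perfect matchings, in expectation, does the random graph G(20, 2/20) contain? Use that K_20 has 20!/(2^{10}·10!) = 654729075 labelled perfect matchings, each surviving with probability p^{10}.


K_20 has 20!/(2^{10}·10!) = 654729075 labelled perfect matchings.
For each such perfect matching H, let X_H = 1 if all 10 edges of H are present in G. Then P[X_H = 1] = p^{10} = (1/10)^{10} = 1/10000000000.
By linearity: E[X] = Σ_H E[X_H] = 654729075 · p^{10} = 654729075 · 1/10000000000 = 26189163/400000000.
Numerically: E[X] ≈ 0.06547.

E[X] = 654729075 · (1/10)^{10} = 26189163/400000000 ≈ 0.06547.


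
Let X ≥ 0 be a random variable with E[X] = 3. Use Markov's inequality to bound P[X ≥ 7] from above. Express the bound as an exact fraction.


μ = E[X] = 3, a = 7.
Markov: P[X ≥ 7] ≤ μ/a = (3)/7 = 3/7.
Numerically: ≈ 0.42857.
(Since a = 7 > μ = 3.00000, the bound 3/7 is < 1 and informative.)

P[X ≥ 7] ≤ 3/7 ≈ 0.42857.


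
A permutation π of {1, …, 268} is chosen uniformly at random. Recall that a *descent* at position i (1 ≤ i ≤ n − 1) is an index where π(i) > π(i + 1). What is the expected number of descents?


Write X = Σ X_I over i = 1, …, 267, with X_I the indicator of one descent.
There are 267 indicators.
For each fixed i, the pair (π(i), π(i+1)) is a uniformly random ordered pair of distinct values from {1, …, 268}; by symmetry P[π(i) > π(i+1)] = 1/2.
By linearity: E[X] = 267 · (1/2) = (268 − 1) · (1/2) = 267/2 ≈ 133.5000.

E[X] = 267/2 = 133.5000.


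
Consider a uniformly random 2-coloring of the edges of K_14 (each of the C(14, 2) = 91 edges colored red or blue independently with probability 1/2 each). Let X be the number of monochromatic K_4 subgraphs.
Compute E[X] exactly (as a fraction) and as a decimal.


Let X = Σ_S X_S over the C(14, 4) = 1001 subsets S of size 4, where X_S = 1 if the K_4 on S is monochromatic.
For a fixed S, the K_4 on S has C(4, 2) = 6 edges. P[all 6 edges red] = (1/2)^6, and likewise for blue, so P[monochromatic] = 2·(1/2)^6 = 2^{1 − 6} = 1/32.
Summing: E[X] = C(14, 4) · 2^{1 − 6} = 1001 · 1/32 = 1001/32.
Numerically: E[X] ≈ 31.281250.

E[X] = C(14,4)·2^(1−C(4,2)) = 1001/32 ≈ 31.281250.


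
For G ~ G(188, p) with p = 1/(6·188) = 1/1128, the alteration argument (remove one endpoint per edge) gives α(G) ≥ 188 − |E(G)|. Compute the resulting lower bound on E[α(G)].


E[|E(G)|] = C(188, 2)·p = 17578 · (1/1128) = 187/12.
E[α(G)] ≥ n − E[|E(G)|] = 188 − 187/12 = 2069/12.
Numerically: ≈ 172.4167.
(This is only a lower bound; the true E[α(G)] may be larger.)

E[α(G)] ≥ 2069/12 ≈ 172.4167.


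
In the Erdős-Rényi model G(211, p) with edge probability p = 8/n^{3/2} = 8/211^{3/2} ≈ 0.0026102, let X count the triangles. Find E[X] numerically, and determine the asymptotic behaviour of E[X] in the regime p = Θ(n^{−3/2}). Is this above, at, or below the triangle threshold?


Number of potential triangles: C(211, 3) = 1543465.
Each occurs with probability p³ ≈ (0.0026102)³ ≈ 1.7782750e-08.
By linearity: E[X] = C(211, 3)·p³ ≈ 1543465 · 1.7782750e-08 ≈ 0.02745.
Since α = 3/2 > 1, p = c/n^{3/2} = o(1/n) is below the triangle threshold p ~ 1/n. Asymptotically E[X] ~ (c³/6)·n^{3(1−α)} = (8³/6)·n^{-1.5} → 0, so by Markov's inequality G has no triangles w.h.p.

E[X] ≈ 0.02745; in regime p = Θ(1/n^{3/2}) E[X] tends to 0 (below the triangle threshold p ~ 1/n).


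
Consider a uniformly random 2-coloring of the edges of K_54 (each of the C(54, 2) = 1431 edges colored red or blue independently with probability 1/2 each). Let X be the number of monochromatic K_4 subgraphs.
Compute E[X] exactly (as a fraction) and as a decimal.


Let X = Σ_S X_S over the C(54, 4) = 316251 subsets S of size 4, where X_S = 1 if the K_4 on S is monochromatic.
For a fixed S, the K_4 on S has C(4, 2) = 6 edges. P[all 6 edges red] = (1/2)^6, and likewise for blue, so P[monochromatic] = 2·(1/2)^6 = 2^{1 − 6} = 1/32.
By linearity of expectation: E[X] = C(54, 4) · 2^{1 − 6} = 316251 · 1/32 = 316251/32.
Numerically: E[X] ≈ 9882.844.

E[X] = C(54,4)·2^(1−C(4,2)) = 316251/32 ≈ 9882.844.


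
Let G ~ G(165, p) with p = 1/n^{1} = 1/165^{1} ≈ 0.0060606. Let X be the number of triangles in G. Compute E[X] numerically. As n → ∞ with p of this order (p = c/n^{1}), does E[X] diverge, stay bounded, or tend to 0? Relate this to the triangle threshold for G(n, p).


Number of potential triangles: C(165, 3) = 735130.
Each occurs with probability p³ ≈ (0.0060606)³ ≈ 2.2261179e-07.
By linearity: E[X] = C(165, 3)·p³ ≈ 735130 · 2.2261179e-07 ≈ 0.16365.
Here α = 1, so p = 1/n is exactly at the triangle threshold p ~ 1/n. Asymptotically E[X] → c³/6 = 1³/6 = 1/6 ≈ 0.16667, a bounded constant. In this regime the triangle count is asymptotically Poisson(c³/6).

E[X] ≈ 0.16365; in regime p = Θ(1/n^{1}) E[X] stays bounded (at the triangle threshold p ~ 1/n).


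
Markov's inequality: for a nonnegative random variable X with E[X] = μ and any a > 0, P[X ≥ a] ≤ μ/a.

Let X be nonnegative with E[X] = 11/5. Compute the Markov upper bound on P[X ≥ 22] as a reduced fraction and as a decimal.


μ = E[X] = 11/5, a = 22.
Markov: P[X ≥ 22] ≤ μ/a = (11/5)/22 = 1/10.
Numerically: ≈ 0.10000.
(Since a = 22 > μ = 2.20000, the bound 1/10 is < 1 and informative.)

P[X ≥ 22] ≤ 1/10 ≈ 0.10000.


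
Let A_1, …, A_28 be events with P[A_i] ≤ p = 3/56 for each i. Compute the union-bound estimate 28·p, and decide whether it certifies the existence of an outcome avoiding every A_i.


Union bound: P[∪_{i=1}^{28} A_i] ≤ Σ_i P[A_i] ≤ 28·p = 28·(3/56) = 3/2.
Numerically: 3/2 ≈ 1.5000.
Is 3/2 < 1? NO.
Since the bound 3/2 is ≥ 1, the union bound is uninformative here; it does NOT by itself certify existence.

28·p = 3/2 ≈ 1.5000; existence NOT certified by the union bound.


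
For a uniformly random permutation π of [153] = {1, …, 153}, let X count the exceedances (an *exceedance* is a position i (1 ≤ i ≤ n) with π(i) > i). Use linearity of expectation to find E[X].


Write X = Σ_{i=1}^{153} X_i, where X_i = 1_{π(i) > i}.
For each fixed i, π(i) is uniform over {1, …, 153} (marginal of a uniform permutation), so P[π(i) > i] = (n − i)/n. Summing: Σ_{i=1}^{153} (n − i)/n = (0 + 1 + … + 152)/153 = 153(153 − 1)/(2·153) = (153 − 1)/2.
Hence E[X] = Σ_{i=1}^{153} (153 − i)/153 = 76 ≈ 76.00000.

E[X] = 76 = 76.00000.
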